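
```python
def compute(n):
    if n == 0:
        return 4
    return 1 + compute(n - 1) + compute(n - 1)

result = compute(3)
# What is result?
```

compute(n) = 1 + 2·compute(n-1), compute(0)=4. Closed form: (4+1)·2^3 - 1 = 39.

Answer: 39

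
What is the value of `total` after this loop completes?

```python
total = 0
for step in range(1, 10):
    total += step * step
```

Sum of squares 1² to 9² = 285
`total` takes the values: 0 → 1 → 5 → 14 → 30 → 55 → 91 → 140 → 204 → 285

Answer: 285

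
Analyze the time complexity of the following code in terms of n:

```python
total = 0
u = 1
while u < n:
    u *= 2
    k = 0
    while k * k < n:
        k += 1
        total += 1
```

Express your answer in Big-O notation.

Each loop level contributes: log n × √n. Multiplying the contributions gives O(√n log n).

Answer: O(√n log n)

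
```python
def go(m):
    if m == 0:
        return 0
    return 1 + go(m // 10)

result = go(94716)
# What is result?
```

Count of digits of 94716: 5

Answer: 5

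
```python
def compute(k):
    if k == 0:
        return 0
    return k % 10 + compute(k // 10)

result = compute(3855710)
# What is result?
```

Sum of digits of 3855710: 0 + 1 + 7 + 5 + 5 + 8 + 3 = 29

Answer: 29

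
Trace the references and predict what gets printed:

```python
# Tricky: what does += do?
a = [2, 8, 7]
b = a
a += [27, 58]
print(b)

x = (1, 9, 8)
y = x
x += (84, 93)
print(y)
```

Key concept: += behavior differs for mutable vs immutable.
Step by step:
`a = [2, 8, 7]` → a = [2, 8, 7]
`b = a` → b = [2, 8, 7] (same object as a)
`a += [27, 58]` → a = [2, 8, 7, 27, 58] (same object as b); b = [2, 8, 7, 27, 58] (same object as a)
`print(b)` → prints [2, 8, 7, 27, 58]
`x = (1, 9, 8)` → x = (1, 9, 8)
`y = x` → y = (1, 9, 8)
`x += (84, 93)` → x = (1, 9, 8, 84, 93)
`print(y)` → prints (1, 9, 8)

Answer:
[2, 8, 7, 27, 58]
(1, 9, 8)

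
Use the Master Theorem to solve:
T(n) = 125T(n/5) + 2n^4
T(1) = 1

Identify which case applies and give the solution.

a=125, b=5, f(n)=2n^4. log_5(125) = 3. Since c=4 > 3 and the regularity condition holds (125(n/5)^4 = (125/5^4)n^4 with 125/5^4 < 1), Case 3 applies: T(n) = Θ(f(n)) = O(n^4).

Answer: O(n^4) - Case 3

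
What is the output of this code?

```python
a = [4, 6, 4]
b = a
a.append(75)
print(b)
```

Key concept: basic list aliasing.
Step by step:
`a = [4, 6, 4]` → a = [4, 6, 4]
`b = a` → b = [4, 6, 4] (same object as a)
`a.append(75)` → a = [4, 6, 4, 75] (same object as b); b = [4, 6, 4, 75] (same object as a)
`print(b)` → prints [4, 6, 4, 75]

Answer: [4, 6, 4, 75]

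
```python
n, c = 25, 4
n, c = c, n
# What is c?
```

Trace:
`n, c = 25, 4` → n = 25; c = 4
`n, c = c, n` → n = 4; c = 25
So c = 25

Answer: 25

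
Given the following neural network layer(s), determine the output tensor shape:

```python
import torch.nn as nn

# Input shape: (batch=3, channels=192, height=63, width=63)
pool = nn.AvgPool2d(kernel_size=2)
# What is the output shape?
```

Input: (3, 192, 63, 63) -> Output: (3, 192, 31, 31)

Answer: (3, 192, 31, 31)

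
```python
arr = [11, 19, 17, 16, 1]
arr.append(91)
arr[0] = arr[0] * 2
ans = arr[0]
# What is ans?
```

Trace:
`arr = [11, 19, 17, 16, 1]` → arr = [11, 19, 17, 16, 1]
`arr.append(91)` → arr = [11, 19, 17, 16, 1, 91]
`arr[0] = arr[0] * 2` → arr = [22, 19, 17, 16, 1, 91]
`ans = arr[0]` → ans = 22
So ans = 22

Answer: 22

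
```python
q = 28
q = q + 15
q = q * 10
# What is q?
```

Trace:
`q = 28` → q = 28
`q = q + 15` → q = 43
`q = q * 10` → q = 430
So q = 430

Answer: 430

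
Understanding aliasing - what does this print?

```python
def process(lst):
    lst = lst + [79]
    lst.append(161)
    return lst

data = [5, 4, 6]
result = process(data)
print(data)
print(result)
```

Key concept: rebinding parameter vs mutation.
Step by step:
`data = [5, 4, 6]` → data = [5, 4, 6]
`result = process(data)` → result = [5, 4, 6, 79, 161]
`print(data)` → prints [5, 4, 6]
`print(result)` → prints [5, 4, 6, 79, 161]

Answer:
[5, 4, 6]
[5, 4, 6, 79, 161]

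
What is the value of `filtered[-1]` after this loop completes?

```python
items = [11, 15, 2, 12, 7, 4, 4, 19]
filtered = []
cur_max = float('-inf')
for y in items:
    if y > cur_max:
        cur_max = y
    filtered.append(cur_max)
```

Running max ends at 19
`filtered` takes the values: [] → [11] → [11, 15] → [11, 15, 15] → [11, 15, 15, 15] → [11, 15, 15, 15, 15] → [11, 15, 15, 15, 15, 15] → [11, 15, 15, 15, 15, 15, 15] → [11, 15, 15, 15, 15, 15, 15, 19]
So `filtered[-1]` = 19

Answer: 19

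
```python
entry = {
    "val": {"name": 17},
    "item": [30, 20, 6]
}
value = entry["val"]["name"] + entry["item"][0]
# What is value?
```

Trace:
`entry = { ...` → entry = {'val': {'name': 17}, 'item': [30, 20, 6]}
`value = entry["val"]["name"] + entry["item"][0]` → value = 47
So value = 47

Answer: 47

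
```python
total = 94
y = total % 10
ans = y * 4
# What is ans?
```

Trace:
`total = 94` → total = 94
`y = total % 10` → y = 4
`ans = y * 4` → ans = 16
So ans = 16

Answer: 16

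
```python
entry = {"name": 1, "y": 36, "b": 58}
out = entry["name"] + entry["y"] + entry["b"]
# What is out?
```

Trace:
`entry = {"name": 1, "y": 36, "b": 58}` → entry = {'name': 1, 'y': 36, 'b': 58}
`out = entry["name"] + entry["y"] + entry["b"]` → out = 95
So out = 95

Answer: 95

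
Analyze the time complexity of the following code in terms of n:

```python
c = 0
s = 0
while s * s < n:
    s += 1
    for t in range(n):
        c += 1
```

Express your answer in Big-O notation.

Each loop level contributes: √n × n. Multiplying the contributions gives O(n√n).

Answer: O(n√n)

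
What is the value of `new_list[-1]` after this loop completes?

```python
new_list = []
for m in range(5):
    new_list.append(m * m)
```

Last element of squares 0 to 4
`new_list` takes the values: [] → [0] → [0, 1] → [0, 1, 4] → [0, 1, 4, 9] → [0, 1, 4, 9, 16]
So `new_list[-1]` = 16

Answer: 16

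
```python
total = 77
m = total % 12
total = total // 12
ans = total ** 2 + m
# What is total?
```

Trace:
`total = 77` → total = 77
`m = total % 12` → m = 5
`total = total // 12` → total = 6
`ans = total ** 2 + m` → ans = 41
So total = 6

Answer: 6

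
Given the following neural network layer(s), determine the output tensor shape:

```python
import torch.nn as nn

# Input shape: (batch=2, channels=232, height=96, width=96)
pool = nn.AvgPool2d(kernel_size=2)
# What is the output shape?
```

Input: (2, 232, 96, 96) -> Output: (2, 232, 48, 48)

Answer: (2, 232, 48, 48)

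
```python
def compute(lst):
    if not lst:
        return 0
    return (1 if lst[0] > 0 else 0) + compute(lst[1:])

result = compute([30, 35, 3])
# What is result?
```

Count of positive elements in [30, 35, 3] = 3

Answer: 3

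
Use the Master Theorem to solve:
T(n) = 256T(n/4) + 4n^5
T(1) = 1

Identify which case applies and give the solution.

a=256, b=4, f(n)=4n^5. log_4(256) = 4. Since c=5 > 4 and the regularity condition holds (256(n/4)^5 = (256/4^5)n^5 with 256/4^5 < 1), Case 3 applies: T(n) = Θ(f(n)) = O(n^5).

Answer: O(n^5) - Case 3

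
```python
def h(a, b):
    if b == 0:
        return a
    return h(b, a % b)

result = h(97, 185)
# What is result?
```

h(97, 185) -> h(185, 97) -> h(97, 88) -> h(88, 9) -> h(9, 7) -> h(7, 2) -> h(2, 1) -> h(1, 0) -> 1

Answer: 1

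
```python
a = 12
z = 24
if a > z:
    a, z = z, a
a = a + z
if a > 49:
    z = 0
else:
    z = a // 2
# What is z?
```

Trace:
`a = 12` → a = 12
`z = 24` → z = 24
`if a > z: ...` → a > z is False → no variable changes
`a = a + z` → a = 36
`if a > 49: ...` → a > 49 is False, take else branch → z = 18
So z = 18

Answer: 18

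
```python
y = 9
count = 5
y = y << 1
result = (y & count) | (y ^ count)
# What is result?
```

Trace:
`y = 9` → y = 9
`count = 5` → count = 5
`y = y << 1` → y = 18
`result = (y & count) | (y ^ count)` → result = 23
So result = 23

Answer: 23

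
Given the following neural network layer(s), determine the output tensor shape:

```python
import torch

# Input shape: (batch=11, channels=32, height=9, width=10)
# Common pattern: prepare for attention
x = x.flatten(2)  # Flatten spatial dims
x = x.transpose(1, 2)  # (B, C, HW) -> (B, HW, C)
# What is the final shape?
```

Input: (11, 32, 9, 10) -> after flatten(2): (11, 32, 90) -> Output: (11, 90, 32)

Answer: (11, 90, 32)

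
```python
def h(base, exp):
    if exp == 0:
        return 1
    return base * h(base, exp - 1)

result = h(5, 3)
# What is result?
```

h(5, 3) = 5 * 5 * 5 = 125

Answer: 125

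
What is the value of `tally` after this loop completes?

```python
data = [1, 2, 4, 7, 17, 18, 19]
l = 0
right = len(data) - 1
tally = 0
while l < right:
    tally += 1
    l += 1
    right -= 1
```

Iterations until pointers meet (list length 7)
`tally` takes the values: 0 → 1 → 2 → 3

Answer: 3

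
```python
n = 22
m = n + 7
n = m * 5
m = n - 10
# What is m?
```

Trace:
`n = 22` → n = 22
`m = n + 7` → m = 29
`n = m * 5` → n = 145
`m = n - 10` → m = 135
So m = 135

Answer: 135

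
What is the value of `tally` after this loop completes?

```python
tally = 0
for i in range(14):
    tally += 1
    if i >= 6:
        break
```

Loop breaks when i reaches 6, tally is 7
`tally` takes the values: 0 → 1 → 2 → 3 → 4 → 5 → 6 → 7

Answer: 7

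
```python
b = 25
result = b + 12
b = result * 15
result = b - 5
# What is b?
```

Trace:
`b = 25` → b = 25
`result = b + 12` → result = 37
`b = result * 15` → b = 555
`result = b - 5` → result = 550
So b = 555

Answer: 555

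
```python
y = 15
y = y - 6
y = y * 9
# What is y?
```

Trace:
`y = 15` → y = 15
`y = y - 6` → y = 9
`y = y * 9` → y = 81
So y = 81

Answer: 81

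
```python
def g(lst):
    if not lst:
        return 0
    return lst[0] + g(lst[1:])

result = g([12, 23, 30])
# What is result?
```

12 + 23 + 30 + 0 = 65

Answer: 65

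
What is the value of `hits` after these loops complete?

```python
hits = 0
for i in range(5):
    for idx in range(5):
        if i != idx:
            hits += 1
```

5² - 5 (exclude diagonal)
`hits` takes the values: 0 → 1 → 2 → 3 → 4 → 5 → 6 → 7 → 8 → 9 → 10 → 11 → 12 → 13 → 14 → 15 → 16 → 17 → 18 → 19 → 20

Answer: 20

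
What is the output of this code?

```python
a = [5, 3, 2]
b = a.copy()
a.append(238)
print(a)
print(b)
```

Key concept: list.copy() creates independent copy.
Step by step:
`a = [5, 3, 2]` → a = [5, 3, 2]
`b = a.copy()` → b = [5, 3, 2]
`a.append(238)` → a = [5, 3, 2, 238]
`print(a)` → prints [5, 3, 2, 238]
`print(b)` → prints [5, 3, 2]

Answer:
[5, 3, 2, 238]
[5, 3, 2]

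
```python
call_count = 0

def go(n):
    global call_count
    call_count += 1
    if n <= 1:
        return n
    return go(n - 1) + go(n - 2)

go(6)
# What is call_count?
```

Calls(n) = 1 + Calls(n-1) + Calls(n-2); Calls(0)=Calls(1)=1. For n=6 this gives 25.

Answer: 25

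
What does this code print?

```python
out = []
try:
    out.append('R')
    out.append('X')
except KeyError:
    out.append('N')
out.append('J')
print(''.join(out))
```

Execution trace: 'R' (try body) → 'X' (try body, no exception) → 'J' (after the try/except). Output: RXJ

Answer: RXJ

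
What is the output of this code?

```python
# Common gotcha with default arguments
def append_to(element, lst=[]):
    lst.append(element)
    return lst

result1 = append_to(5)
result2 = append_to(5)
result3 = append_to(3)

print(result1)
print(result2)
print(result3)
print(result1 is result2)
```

Key concept: mutable default argument gotcha.
Step by step:
`result1 = append_to(5)` → result1 = [5]
`result2 = append_to(5)` → result1 = [5, 5] (same object as result2); result2 = [5, 5] (same object as result1)
`result3 = append_to(3)` → result1 = [5, 5, 3] (same object as result2, result3); result2 = [5, 5, 3] (same object as result1, result3); result3 = [5, 5, 3] (same object as result1, result2)
`print(result1)` → prints [5, 5, 3]
`print(result2)` → prints [5, 5, 3]
`print(result3)` → prints [5, 5, 3]
`print(result1 is result2)` → prints True

Answer:
[5, 5, 3]
[5, 5, 3]
[5, 5, 3]
True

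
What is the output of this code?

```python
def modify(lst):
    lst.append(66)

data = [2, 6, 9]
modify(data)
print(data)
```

Key concept: function modifies passed list.
Step by step:
`data = [2, 6, 9]` → data = [2, 6, 9]
`modify(data)` → data = [2, 6, 9, 66]
`print(data)` → prints [2, 6, 9, 66]

Answer: [2, 6, 9, 66]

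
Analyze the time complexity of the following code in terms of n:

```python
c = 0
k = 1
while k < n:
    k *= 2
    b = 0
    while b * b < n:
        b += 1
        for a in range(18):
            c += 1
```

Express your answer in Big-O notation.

Each loop level contributes: log n × √n × 1. Multiplying the contributions gives O(√n log n).

Answer: O(√n log n)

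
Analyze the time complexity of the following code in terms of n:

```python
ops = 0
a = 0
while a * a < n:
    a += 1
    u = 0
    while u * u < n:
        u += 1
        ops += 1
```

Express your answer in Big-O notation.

Each loop level contributes: √n × √n. Multiplying the contributions gives O(n).

Answer: O(n)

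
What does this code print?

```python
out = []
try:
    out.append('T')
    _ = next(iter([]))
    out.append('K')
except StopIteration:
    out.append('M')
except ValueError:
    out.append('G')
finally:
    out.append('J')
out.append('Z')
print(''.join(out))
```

Execution trace: 'T' (try body) → 'M' (except StopIteration) → 'J' (finally) → 'Z' (after the try/except). Output: TMJZ

Answer: TMJZ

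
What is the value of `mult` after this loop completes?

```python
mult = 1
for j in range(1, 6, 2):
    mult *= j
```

Product of 1, 3, 5, ... up to 5
`mult` takes the values: 1 → 3 → 15

Answer: 15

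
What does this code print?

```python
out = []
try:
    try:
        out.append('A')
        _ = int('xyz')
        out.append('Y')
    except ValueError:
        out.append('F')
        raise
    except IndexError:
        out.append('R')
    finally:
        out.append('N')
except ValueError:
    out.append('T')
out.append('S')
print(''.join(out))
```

Execution trace: 'A' (inner try body) → 'F' (inner except ValueError) → 'N' (inner finally) → 'T' (outer except ValueError) → 'S' (after the try/except). Output: AFNTS

Answer: AFNTS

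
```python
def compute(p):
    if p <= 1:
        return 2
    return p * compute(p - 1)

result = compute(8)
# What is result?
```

compute(8) = 8 * 7 * 6 * 5 * 4 * 3 * 2 * 2 = 80640

Answer: 80640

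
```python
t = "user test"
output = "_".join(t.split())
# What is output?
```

Trace:
`t = "user test"` → t = 'user test'
`output = "_".join(t.split())` → output = 'user_test'
So output = 'user_test'

Answer: 'user_test'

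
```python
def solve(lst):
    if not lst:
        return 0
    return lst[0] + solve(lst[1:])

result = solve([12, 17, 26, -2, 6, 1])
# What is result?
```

12 + 17 + 26 + (-2) + 6 + 1 + 0 = 60

Answer: 60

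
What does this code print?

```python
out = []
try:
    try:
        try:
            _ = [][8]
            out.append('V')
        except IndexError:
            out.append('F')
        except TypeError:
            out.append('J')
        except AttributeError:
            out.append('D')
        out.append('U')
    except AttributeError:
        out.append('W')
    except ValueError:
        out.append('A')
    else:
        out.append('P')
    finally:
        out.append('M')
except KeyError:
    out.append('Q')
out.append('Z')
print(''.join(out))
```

Execution trace: 'F' (inner except IndexError) → 'U' (try body, no exception) → 'P' (else) → 'M' (finally) → 'Z' (after the try/except). Output: FUPMZ

Answer: FUPMZ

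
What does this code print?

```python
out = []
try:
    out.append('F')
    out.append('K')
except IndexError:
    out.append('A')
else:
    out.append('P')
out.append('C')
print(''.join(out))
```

Execution trace: 'F' (try body) → 'K' (try body, no exception) → 'P' (else) → 'C' (after the try/except). Output: FKPC

Answer: FKPC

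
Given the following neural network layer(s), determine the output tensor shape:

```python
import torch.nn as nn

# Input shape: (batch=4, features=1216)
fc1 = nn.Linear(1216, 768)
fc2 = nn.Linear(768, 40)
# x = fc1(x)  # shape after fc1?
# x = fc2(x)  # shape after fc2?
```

Input: (4, 1216) -> after fc1: (4, 768) -> Output: (4, 40)

Answer: (4, 40)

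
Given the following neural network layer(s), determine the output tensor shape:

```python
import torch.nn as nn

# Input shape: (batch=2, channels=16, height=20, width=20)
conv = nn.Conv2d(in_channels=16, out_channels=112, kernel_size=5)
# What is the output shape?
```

Input: (2, 16, 20, 20) -> Output: (2, 112, 16, 16)

Answer: (2, 112, 16, 16)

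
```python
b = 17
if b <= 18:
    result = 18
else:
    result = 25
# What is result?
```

Trace:
`b = 17` → b = 17
`if b <= 18: ...` → b <= 18 is True → result = 18
So result = 18

Answer: 18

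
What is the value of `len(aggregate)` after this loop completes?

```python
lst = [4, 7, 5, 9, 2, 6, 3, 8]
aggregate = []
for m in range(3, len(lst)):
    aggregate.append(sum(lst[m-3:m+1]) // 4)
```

Number of 4-element averages
`aggregate` takes the values: [] → [6] → [6, 5] → [6, 5, 5] → [6, 5, 5, 5] → [6, 5, 5, 5, 4]
So `len(aggregate)` = 5

Answer: 5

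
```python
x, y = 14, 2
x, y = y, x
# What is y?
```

Trace:
`x, y = 14, 2` → x = 14; y = 2
`x, y = y, x` → x = 2; y = 14
So y = 14

Answer: 14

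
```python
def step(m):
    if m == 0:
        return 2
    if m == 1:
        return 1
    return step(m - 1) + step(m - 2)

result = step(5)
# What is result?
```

Build up from base cases: step(0)=2, step(1)=1, step(2)=3, step(3)=4, step(4)=7, step(5)=11

Answer: 11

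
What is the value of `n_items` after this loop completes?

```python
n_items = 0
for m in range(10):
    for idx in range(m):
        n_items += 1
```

Triangle number: 0+1+2+...+9
`n_items` takes the values: 0 → 1 → 2 → 3 → 4 → 5 → 6 → 7 → 8 → 9 → 10 → 11 → 12 → 13 → 14 → 15 → 16 → 17 → 18 → 19 → 20 → 21 → 22 → 23 → 24 → 25 → 26 → 27 → 28 → 29 → … → 41 → 42 → 43 → 44 → 45

Answer: 45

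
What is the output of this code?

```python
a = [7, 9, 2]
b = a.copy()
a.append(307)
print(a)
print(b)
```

Key concept: list.copy() creates independent copy.
Step by step:
`a = [7, 9, 2]` → a = [7, 9, 2]
`b = a.copy()` → b = [7, 9, 2]
`a.append(307)` → a = [7, 9, 2, 307]
`print(a)` → prints [7, 9, 2, 307]
`print(b)` → prints [7, 9, 2]

Answer:
[7, 9, 2, 307]
[7, 9, 2]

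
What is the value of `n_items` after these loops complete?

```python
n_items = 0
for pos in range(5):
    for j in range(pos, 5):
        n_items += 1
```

Upper triangle: 5 + 4 + ... + 1
`n_items` takes the values: 0 → 1 → 2 → 3 → 4 → 5 → 6 → 7 → 8 → 9 → 10 → 11 → 12 → 13 → 14 → 15

Answer: 15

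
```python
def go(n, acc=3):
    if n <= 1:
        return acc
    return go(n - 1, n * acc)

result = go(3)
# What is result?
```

Accumulator trace (n, acc): (3, 3) -> (2, 9) -> (1, 18) -> return 18

Answer: 18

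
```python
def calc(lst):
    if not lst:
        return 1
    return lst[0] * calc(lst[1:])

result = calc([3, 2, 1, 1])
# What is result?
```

Product over [3, 2, 1, 1] = 3 * 2 * 1 * 1 = 6

Answer: 6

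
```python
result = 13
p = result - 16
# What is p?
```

Trace:
`result = 13` → result = 13
`p = result - 16` → p = -3
So p = -3

Answer: -3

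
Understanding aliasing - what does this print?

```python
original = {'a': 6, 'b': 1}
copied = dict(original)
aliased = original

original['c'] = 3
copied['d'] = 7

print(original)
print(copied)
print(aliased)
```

Key concept: dict() creates copy, assignment creates alias.
Step by step:
`original = {'a': 6, 'b': 1}` → original = {'a': 6, 'b': 1}
`copied = dict(original)` → copied = {'a': 6, 'b': 1}
`aliased = original` → aliased = {'a': 6, 'b': 1} (same object as original)
`original['c'] = 3` → original = {'a': 6, 'b': 1, 'c': 3} (same object as aliased); aliased = {'a': 6, 'b': 1, 'c': 3} (same object as original)
`copied['d'] = 7` → copied = {'a': 6, 'b': 1, 'd': 7}
`print(original)` → prints {'a': 6, 'b': 1, 'c': 3}
`print(copied)` → prints {'a': 6, 'b': 1, 'd': 7}
`print(aliased)` → prints {'a': 6, 'b': 1, 'c': 3}

Answer:
{'a': 6, 'b': 1, 'c': 3}
{'a': 6, 'b': 1, 'd': 7}
{'a': 6, 'b': 1, 'c': 3}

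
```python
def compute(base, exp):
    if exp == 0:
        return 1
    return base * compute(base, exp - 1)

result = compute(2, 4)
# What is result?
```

compute(2, 4) = 2 * 2 * 2 * 2 = 16

Answer: 16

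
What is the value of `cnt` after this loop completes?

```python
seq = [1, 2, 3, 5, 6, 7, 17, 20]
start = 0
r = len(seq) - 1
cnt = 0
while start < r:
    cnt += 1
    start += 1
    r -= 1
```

Iterations until pointers meet (list length 8)
`cnt` takes the values: 0 → 1 → 2 → 3 → 4

Answer: 4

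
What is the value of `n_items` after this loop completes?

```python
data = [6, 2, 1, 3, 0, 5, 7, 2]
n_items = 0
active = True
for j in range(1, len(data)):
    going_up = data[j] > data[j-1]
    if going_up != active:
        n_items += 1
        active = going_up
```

Count direction changes in [6, 2, 1, 3, 0, 5, 7, 2]
`n_items` takes the values: 0 → 1 → 2 → 3 → 4 → 5

Answer: 5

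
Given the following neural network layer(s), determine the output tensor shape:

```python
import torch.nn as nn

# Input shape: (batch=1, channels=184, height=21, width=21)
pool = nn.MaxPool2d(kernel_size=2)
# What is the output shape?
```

Input: (1, 184, 21, 21) -> Output: (1, 184, 10, 10)

Answer: (1, 184, 10, 10)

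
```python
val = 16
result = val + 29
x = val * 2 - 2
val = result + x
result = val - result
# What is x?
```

Trace:
`val = 16` → val = 16
`result = val + 29` → result = 45
`x = val * 2 - 2` → x = 30
`val = result + x` → val = 75
`result = val - result` → result = 30
So x = 30

Answer: 30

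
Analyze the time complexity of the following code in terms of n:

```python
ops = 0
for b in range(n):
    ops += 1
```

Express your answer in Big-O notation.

Each loop level contributes: n. Multiplying the contributions gives O(n).

Answer: O(n)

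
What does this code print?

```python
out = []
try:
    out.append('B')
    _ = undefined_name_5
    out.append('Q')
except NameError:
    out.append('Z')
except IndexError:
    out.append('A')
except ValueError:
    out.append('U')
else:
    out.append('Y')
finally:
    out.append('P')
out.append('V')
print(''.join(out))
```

Execution trace: 'B' (try body) → 'Z' (except NameError) → 'P' (finally) → 'V' (after the try/except). Output: BZPV

Answer: BZPV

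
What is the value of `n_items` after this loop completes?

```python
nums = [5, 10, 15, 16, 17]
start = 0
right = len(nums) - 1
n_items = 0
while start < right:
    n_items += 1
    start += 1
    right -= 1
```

Iterations until pointers meet (list length 5)
`n_items` takes the values: 0 → 1 → 2

Answer: 2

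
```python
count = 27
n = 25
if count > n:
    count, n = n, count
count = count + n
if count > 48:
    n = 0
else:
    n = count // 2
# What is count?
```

Trace:
`count = 27` → count = 27
`n = 25` → n = 25
`if count > n: ...` → count > n is True → count = 25; n = 27
`count = count + n` → count = 52
`if count > 48: ...` → count > 48 is True → n = 0
So count = 52

Answer: 52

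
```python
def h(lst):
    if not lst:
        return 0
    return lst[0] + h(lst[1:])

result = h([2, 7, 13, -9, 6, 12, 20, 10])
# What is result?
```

2 + 7 + 13 + (-9) + 6 + 12 + 20 + 10 + 0 = 61

Answer: 61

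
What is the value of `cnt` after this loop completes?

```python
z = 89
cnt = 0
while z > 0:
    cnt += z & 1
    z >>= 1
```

Count set bits in 89 (binary: 0b1011001)
`cnt` takes the values: 0 → 1 → 2 → 3 → 4

Answer: 4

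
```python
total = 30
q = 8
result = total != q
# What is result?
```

Trace:
`total = 30` → total = 30
`q = 8` → q = 8
`result = total != q` → result = True
So result = True

Answer: True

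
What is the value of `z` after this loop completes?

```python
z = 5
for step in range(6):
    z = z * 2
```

Multiply by 2, 6 times: 5 * 2^6 = 320
`z` takes the values: 5 → 10 → 20 → 40 → 80 → 160 → 320

Answer: 320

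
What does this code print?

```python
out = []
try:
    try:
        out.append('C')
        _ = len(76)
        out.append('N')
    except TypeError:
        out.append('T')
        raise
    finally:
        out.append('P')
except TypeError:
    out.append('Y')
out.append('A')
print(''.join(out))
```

Execution trace: 'C' (inner try body) → 'T' (inner except TypeError) → 'P' (inner finally) → 'Y' (outer except TypeError) → 'A' (after the try/except). Output: CTPYA

Answer: CTPYA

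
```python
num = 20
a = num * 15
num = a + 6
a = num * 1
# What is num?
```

Trace:
`num = 20` → num = 20
`a = num * 15` → a = 300
`num = a + 6` → num = 306
`a = num * 1` → a = 306
So num = 306

Answer: 306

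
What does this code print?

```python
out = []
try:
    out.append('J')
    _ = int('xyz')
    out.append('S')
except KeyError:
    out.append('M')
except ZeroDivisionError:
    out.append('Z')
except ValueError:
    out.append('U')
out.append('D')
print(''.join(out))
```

Execution trace: 'J' (try body) → 'U' (except ValueError) → 'D' (after the try/except). Output: JUD

Answer: JUD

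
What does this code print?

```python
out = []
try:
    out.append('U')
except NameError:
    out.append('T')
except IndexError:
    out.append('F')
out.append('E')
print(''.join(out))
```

Execution trace: 'U' (try body, no exception) → 'E' (after the try/except). Output: UE

Answer: UE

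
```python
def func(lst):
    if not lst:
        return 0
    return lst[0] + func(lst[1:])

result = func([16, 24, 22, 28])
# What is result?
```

16 + 24 + 22 + 28 + 0 = 90

Answer: 90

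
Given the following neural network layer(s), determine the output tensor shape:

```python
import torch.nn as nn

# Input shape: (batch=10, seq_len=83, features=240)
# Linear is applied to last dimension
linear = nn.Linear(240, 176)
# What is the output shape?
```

Input: (10, 83, 240) -> Output: (10, 83, 176)

Answer: (10, 83, 176)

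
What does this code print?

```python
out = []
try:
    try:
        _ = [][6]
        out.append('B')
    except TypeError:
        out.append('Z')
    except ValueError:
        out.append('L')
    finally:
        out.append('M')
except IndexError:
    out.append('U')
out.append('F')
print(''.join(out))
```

Execution trace: 'M' (finally) → 'U' (outer except IndexError) → 'F' (after the try/except). Output: MUF

Answer: MUF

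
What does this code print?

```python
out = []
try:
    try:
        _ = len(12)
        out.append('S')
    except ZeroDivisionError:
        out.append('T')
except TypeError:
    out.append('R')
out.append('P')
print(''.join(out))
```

Execution trace: 'R' (outer except TypeError) → 'P' (after the try/except). Output: RP

Answer: RP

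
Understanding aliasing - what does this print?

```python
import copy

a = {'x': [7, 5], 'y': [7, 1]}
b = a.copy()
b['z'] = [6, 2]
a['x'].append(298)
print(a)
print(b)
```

Key concept: shallow copy of dict with mutable values.
Step by step:
`a = {'x': [7, 5], 'y': [7, 1]}` → a = {'x': [7, 5], 'y': [7, 1]}
`b = a.copy()` → b = {'x': [7, 5], 'y': [7, 1]}
`b['z'] = [6, 2]` → b = {'x': [7, 5], 'y': [7, 1], 'z': [6, 2]}
`a['x'].append(298)` → a = {'x': [7, 5, 298], 'y': [7, 1]}; b = {'x': [7, 5, 298], 'y': [7, 1], 'z': [6, 2]}
`print(a)` → prints {'x': [7, 5, 298], 'y': [7, 1]}
`print(b)` → prints {'x': [7, 5, 298], 'y': [7, 1], 'z': [6, 2]}

Answer:
{'x': [7, 5, 298], 'y': [7, 1]}
{'x': [7, 5, 298], 'y': [7, 1], 'z': [6, 2]}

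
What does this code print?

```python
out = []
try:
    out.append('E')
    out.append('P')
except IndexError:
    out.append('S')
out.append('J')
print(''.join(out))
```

Execution trace: 'E' (try body) → 'P' (try body, no exception) → 'J' (after the try/except). Output: EPJ

Answer: EPJ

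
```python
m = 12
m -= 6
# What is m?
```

Trace:
`m = 12` → m = 12
`m -= 6` → m = 6
So m = 6

Answer: 6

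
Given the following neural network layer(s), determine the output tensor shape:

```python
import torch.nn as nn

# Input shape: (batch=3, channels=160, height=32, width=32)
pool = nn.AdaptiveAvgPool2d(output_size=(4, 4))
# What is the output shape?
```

Input: (3, 160, 32, 32) -> Output: (3, 160, 4, 4)

Answer: (3, 160, 4, 4)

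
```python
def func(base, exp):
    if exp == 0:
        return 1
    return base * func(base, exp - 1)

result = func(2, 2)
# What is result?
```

func(2, 2) = 2 * 2 = 4

Answer: 4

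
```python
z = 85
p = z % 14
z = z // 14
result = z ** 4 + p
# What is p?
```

Trace:
`z = 85` → z = 85
`p = z % 14` → p = 1
`z = z // 14` → z = 6
`result = z ** 4 + p` → result = 1297
So p = 1

Answer: 1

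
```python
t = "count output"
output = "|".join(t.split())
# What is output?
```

Trace:
`t = "count output"` → t = 'count output'
`output = "|".join(t.split())` → output = 'count|output'
So output = 'count|output'

Answer: 'count|output'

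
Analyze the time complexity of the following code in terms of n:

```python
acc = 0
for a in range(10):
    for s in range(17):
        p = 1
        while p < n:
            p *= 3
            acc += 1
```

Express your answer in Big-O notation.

Each loop level contributes: 1 × 1 × log n. Multiplying the contributions gives O(log n).

Answer: O(log n)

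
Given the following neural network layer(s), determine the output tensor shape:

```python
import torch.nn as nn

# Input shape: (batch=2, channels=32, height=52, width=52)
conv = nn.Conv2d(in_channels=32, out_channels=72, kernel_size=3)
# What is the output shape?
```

Input: (2, 32, 52, 52) -> Output: (2, 72, 50, 50)

Answer: (2, 72, 50, 50)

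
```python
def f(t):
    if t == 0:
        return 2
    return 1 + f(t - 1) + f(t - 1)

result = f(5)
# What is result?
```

f(t) = 1 + 2·f(t-1), f(0)=2. Closed form: (2+1)·2^5 - 1 = 95.

Answer: 95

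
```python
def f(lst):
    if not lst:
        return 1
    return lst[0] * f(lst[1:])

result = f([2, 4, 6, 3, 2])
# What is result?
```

Product over [2, 4, 6, 3, 2] = 2 * 4 * 6 * 3 * 2 = 288

Answer: 288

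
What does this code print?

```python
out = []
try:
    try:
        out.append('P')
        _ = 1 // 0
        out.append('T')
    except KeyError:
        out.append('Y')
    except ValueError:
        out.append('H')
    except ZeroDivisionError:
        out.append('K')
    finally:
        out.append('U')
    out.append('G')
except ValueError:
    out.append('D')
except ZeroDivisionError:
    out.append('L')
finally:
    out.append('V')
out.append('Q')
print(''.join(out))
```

Execution trace: 'P' (inner try body) → 'K' (inner except ZeroDivisionError) → 'U' (inner finally) → 'G' (try body, no exception) → 'V' (finally) → 'Q' (after the try/except). Output: PKUGVQ

Answer: PKUGVQ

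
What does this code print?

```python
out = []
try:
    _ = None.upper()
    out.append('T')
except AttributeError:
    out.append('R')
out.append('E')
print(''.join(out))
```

Execution trace: 'R' (except AttributeError) → 'E' (after the try/except). Output: RE

Answer: RE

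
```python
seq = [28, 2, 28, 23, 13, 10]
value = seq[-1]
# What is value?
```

Trace:
`seq = [28, 2, 28, 23, 13, 10]` → seq = [28, 2, 28, 23, 13, 10]
`value = seq[-1]` → value = 10
So value = 10

Answer: 10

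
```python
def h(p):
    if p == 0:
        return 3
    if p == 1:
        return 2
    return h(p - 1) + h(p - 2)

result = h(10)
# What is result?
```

Build up from base cases: h(0)=3, h(1)=2, h(2)=5, h(3)=7, h(4)=12, h(5)=19, h(6)=31, ..., h(10)=212

Answer: 212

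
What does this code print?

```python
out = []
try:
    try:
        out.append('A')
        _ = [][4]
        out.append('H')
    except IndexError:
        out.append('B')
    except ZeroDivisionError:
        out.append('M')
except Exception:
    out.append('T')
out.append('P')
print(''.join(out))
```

Execution trace: 'A' (inner try body) → 'B' (inner except IndexError) → 'P' (after the try/except). Output: ABP

Answer: ABP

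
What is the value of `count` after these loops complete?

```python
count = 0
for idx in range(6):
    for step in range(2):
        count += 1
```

6 * 2 = 12
`count` takes the values: 0 → 1 → 2 → 3 → 4 → 5 → 6 → 7 → 8 → 9 → 10 → 11 → 12

Answer: 12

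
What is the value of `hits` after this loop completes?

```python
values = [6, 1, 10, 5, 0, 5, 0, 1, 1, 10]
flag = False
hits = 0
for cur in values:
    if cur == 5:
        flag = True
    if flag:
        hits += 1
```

Count elements after first 5 in [6, 1, 10, 5, 0, 5, 0, 1, 1, 10]
`hits` takes the values: 0 → 1 → 2 → 3 → 4 → 5 → 6 → 7

Answer: 7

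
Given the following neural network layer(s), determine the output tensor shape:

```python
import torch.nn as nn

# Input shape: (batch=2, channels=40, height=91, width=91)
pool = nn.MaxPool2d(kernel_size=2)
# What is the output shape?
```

Input: (2, 40, 91, 91) -> Output: (2, 40, 45, 45)

Answer: (2, 40, 45, 45)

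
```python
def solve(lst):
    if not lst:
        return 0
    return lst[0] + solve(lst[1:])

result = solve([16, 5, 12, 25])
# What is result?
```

16 + 5 + 12 + 25 + 0 = 58

Answer: 58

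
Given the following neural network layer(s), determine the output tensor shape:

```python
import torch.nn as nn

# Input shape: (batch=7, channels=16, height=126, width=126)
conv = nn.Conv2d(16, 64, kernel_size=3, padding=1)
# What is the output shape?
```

Input: (7, 16, 126, 126) -> Output: (7, 64, 126, 126)

Answer: (7, 64, 126, 126)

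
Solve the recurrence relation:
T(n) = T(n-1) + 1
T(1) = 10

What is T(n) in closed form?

Unrolling: T(n) = T(1) + 1·(n-1) = 10 + 1(n-1) = n + 9.

Answer: T(n) = n + 9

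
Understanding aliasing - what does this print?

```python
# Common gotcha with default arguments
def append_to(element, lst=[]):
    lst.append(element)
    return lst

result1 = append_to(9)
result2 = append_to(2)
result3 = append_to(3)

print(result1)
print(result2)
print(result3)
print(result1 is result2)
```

Key concept: mutable default argument gotcha.
Step by step:
`result1 = append_to(9)` → result1 = [9]
`result2 = append_to(2)` → result1 = [9, 2] (same object as result2); result2 = [9, 2] (same object as result1)
`result3 = append_to(3)` → result1 = [9, 2, 3] (same object as result2, result3); result2 = [9, 2, 3] (same object as result1, result3); result3 = [9, 2, 3] (same object as result1, result2)
`print(result1)` → prints [9, 2, 3]
`print(result2)` → prints [9, 2, 3]
`print(result3)` → prints [9, 2, 3]
`print(result1 is result2)` → prints True

Answer:
[9, 2, 3]
[9, 2, 3]
[9, 2, 3]
True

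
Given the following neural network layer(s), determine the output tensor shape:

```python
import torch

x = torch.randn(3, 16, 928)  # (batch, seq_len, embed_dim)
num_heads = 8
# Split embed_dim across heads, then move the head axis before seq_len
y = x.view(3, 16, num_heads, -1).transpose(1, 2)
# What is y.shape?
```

Input: (3, 16, 928) -> head_dim = 928 // 8 = 116; after view: (3, 16, 8, 116) -> after transpose(1, 2): (3, 8, 16, 116) -> Output: (3, 8, 16, 116)

Answer: (3, 8, 16, 116)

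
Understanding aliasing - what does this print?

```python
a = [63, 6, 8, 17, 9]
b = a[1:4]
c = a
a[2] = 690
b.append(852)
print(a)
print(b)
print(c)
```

Key concept: slice vs alias.
Step by step:
`a = [63, 6, 8, 17, 9]` → a = [63, 6, 8, 17, 9]
`b = a[1:4]` → b = [6, 8, 17]
`c = a` → c = [63, 6, 8, 17, 9] (same object as a)
`a[2] = 690` → a = [63, 6, 690, 17, 9] (same object as c); c = [63, 6, 690, 17, 9] (same object as a)
`b.append(852)` → b = [6, 8, 17, 852]
`print(a)` → prints [63, 6, 690, 17, 9]
`print(b)` → prints [6, 8, 17, 852]
`print(c)` → prints [63, 6, 690, 17, 9]

Answer:
[63, 6, 690, 17, 9]
[6, 8, 17, 852]
[63, 6, 690, 17, 9]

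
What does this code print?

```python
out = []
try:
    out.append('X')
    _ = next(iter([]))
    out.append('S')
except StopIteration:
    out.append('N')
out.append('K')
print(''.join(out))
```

Execution trace: 'X' (try body) → 'N' (except StopIteration) → 'K' (after the try/except). Output: XNK

Answer: XNK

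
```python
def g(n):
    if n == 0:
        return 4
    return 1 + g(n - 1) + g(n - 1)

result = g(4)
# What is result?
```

g(n) = 1 + 2·g(n-1), g(0)=4. Closed form: (4+1)·2^4 - 1 = 79.

Answer: 79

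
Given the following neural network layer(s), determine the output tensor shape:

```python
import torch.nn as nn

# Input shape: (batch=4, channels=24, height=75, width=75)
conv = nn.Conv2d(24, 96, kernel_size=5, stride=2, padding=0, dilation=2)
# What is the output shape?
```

Input: (4, 24, 75, 75) -> Output: (4, 96, 34, 34)

Answer: (4, 96, 34, 34)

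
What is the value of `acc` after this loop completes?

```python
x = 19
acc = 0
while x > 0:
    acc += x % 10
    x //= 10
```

Sum digits of 19
`acc` takes the values: 0 → 9 → 10

Answer: 10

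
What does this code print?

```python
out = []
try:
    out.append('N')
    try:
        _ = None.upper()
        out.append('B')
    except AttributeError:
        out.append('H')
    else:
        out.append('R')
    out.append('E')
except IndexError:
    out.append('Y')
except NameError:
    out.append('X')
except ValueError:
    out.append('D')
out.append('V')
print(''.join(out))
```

Execution trace: 'N' (try body) → 'H' (inner except AttributeError) → 'E' (try body, no exception) → 'V' (after the try/except). Output: NHEV

Answer: NHEV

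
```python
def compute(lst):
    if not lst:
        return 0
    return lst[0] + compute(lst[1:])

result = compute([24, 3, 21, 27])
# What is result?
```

24 + 3 + 21 + 27 + 0 = 75

Answer: 75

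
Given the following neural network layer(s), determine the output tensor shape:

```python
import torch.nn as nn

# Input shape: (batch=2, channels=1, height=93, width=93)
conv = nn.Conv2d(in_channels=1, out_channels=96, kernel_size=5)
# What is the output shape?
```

Input: (2, 1, 93, 93) -> Output: (2, 96, 89, 89)

Answer: (2, 96, 89, 89)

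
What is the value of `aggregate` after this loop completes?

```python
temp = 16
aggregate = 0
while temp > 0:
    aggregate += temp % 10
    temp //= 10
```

Sum digits of 16
`aggregate` takes the values: 0 → 6 → 7

Answer: 7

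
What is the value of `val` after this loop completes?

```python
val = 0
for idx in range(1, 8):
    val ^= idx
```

XOR of 1 to 7
`val` takes the values: 0 → 1 → 3 → 0 → 4 → 1 → 7 → 0

Answer: 0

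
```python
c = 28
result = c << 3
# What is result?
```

Trace:
`c = 28` → c = 28
`result = c << 3` → result = 224
So result = 224

Answer: 224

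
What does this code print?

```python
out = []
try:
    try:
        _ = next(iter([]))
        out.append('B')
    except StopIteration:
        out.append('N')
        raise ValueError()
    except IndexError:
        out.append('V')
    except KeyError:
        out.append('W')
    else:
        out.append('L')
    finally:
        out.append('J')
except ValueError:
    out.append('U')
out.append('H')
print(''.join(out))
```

Execution trace: 'N' (inner except StopIteration) → 'J' (inner finally) → 'U' (outer except ValueError) → 'H' (after the try/except). Output: NJUH

Answer: NJUH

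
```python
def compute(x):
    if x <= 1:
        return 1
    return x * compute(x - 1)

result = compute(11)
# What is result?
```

compute(11) = 11 * 10 * 9 * 8 * 7 * 6 * 5 * 4 * 3 * 2 * 1 = 39916800

Answer: 39916800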